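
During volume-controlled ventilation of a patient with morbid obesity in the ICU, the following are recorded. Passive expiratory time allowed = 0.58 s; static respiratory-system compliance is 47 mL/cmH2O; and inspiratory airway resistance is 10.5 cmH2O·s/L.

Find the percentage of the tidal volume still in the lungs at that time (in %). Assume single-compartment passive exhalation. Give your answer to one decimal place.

τ = R × C = 10.5 × 47 mL/cmH2O = 10.5 × 0.047 L/cmH2O = 0.4935 s.
Passive exhalation: V(t)/V₀ = e^(−t/τ) = e^(−0.58/0.4935) = 0.3087.
Fraction remaining = 0.3087 → 30.87%.

30.9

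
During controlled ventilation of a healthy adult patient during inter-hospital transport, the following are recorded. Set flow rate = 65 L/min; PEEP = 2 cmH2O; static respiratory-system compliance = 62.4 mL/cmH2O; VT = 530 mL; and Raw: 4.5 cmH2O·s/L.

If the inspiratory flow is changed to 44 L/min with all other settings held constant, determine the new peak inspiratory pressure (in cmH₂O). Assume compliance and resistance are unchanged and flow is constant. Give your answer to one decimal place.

13.8

Flow: 65 L/min ÷ 60 = 1.0833 L/s.
New flow: 44 L/min ÷ 60 = 0.7333 L/s.
PIP = Vt/C + R·V̇ + PEEP (constant-flow equation of motion).
Only the resistive term changes: ΔPIP = R × ΔV̇ = 4.5 × (0.7333 − 1.0833) = 4.5 × -0.35 = -1.575 cmH2O.
Original PIP = 530/62.4 + 4.5×1.0833 + 2 = 15.368 cmH2O; new PIP = 15.368 + (-1.575) = 13.793 cmH2O.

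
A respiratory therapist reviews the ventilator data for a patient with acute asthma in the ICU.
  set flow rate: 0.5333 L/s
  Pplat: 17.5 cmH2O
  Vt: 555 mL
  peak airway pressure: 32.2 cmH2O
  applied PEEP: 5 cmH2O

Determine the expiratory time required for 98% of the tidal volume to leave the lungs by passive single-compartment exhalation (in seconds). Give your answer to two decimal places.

4.79

R = (PIP − Pplat)/V̇ = (32.2 − 17.5) / 0.5333 = 14.7/0.5333 = 27.564 cmH2O·s/L.
C = Vt/(Pplat − PEEP) = 555.0 / (17.5 − 5) = 555.0/12.5 = 44.4 mL/cmH2O.
τ = R × C = 27.564 × 0.0444 L/cmH2O = 1.224 s.
t = −τ·ln(1 − 0.98) = −1.224·ln(0.02) = 4.788 s.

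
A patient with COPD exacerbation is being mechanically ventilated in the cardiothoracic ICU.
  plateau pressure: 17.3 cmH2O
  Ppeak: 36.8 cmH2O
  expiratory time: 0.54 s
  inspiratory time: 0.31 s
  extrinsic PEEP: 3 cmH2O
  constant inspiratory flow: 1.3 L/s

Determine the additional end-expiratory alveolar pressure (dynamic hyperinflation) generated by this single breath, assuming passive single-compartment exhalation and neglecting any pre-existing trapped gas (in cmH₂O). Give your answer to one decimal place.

Vt = flow × Ti = 1.3 L/s × 0.31 s × 1000 mL/L = 403.0 mL.
R = (PIP − Pplat)/V̇ = (36.8 − 17.3) / 1.3 = 19.5/1.3 = 15.0 cmH2O·s/L.
C = Vt/(Pplat − PEEP) = 403.0 / (17.3 − 3) = 403.0/14.3 = 28.182 mL/cmH2O.
τ = R × C = 15.0 × 0.02818 L/cmH2O = 0.4227 s.
Fraction remaining = e^(−Te/τ) = e^(−0.54/0.4227) = 0.2787; trapped volume = 403.0 × 0.2787 = 112.32 mL.
Additional alveolar pressure from trapping ≈ V_trapped / C = 112.32 / 28.182 = 3.986 cmH2O.

4.0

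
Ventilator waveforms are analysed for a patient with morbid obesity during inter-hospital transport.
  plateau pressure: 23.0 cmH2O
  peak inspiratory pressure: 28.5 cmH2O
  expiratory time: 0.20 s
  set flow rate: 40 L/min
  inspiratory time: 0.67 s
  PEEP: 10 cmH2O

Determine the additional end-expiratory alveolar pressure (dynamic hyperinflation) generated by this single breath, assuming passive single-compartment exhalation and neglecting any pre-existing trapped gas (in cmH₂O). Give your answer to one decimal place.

6.4

Flow: 40 L/min ÷ 60 = 0.6667 L/s.
Vt = flow × Ti = 0.6667 L/s × 0.67 s × 1000 mL/L = 446.69 mL.
R = (PIP − Pplat)/V̇ = (28.5 − 23.0) / 0.6667 = 5.5/0.6667 = 8.25 cmH2O·s/L.
C = Vt/(Pplat − PEEP) = 446.69 / (23.0 − 10) = 446.69/13.0 = 34.361 mL/cmH2O.
τ = R × C = 8.25 × 0.03436 L/cmH2O = 0.2835 s.
Fraction remaining = e^(−Te/τ) = e^(−0.20/0.2835) = 0.4939; trapped volume = 446.69 × 0.4939 = 220.62 mL.
Additional alveolar pressure from trapping ≈ V_trapped / C = 220.62 / 34.361 = 6.421 cmH2O.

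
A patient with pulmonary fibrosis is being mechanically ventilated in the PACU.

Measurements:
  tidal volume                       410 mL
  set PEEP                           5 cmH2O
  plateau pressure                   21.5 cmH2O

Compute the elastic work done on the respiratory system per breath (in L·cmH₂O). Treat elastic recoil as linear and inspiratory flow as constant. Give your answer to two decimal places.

3.38

Elastic work ≈ ½ × (Pplat − PEEP) × Vt = 0.5 × (21.5 − 5) × 0.410 L = 0.5 × 16.5 × 0.410 = 3.383 L·cmH2O.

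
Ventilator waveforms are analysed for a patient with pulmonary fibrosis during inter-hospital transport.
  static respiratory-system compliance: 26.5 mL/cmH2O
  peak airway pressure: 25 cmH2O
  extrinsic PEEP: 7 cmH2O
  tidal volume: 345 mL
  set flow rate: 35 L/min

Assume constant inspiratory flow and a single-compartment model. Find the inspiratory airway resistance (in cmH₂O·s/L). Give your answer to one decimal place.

Flow: 35 L/min ÷ 60 = 0.5833 L/s.
Equation of motion (constant flow): PIP = Vt/C + R·V̇ + PEEP.
R·V̇ = PIP − Vt/C − PEEP = 25 − 345/26.5 − 7 = 25 − 13.019 − 7 = 4.981 cmH2O.
R = 4.981 / 0.5833 = 8.539 cmH2O·s/L.

8.5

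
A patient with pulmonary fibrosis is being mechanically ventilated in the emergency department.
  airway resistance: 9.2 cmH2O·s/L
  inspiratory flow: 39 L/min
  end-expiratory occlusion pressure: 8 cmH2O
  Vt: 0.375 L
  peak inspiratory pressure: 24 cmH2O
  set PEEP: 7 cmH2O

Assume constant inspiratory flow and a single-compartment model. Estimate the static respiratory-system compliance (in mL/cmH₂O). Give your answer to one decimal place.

37.4

Flow: 39 L/min ÷ 60 = 0.65 L/s.
Total PEEP = 8 cmH2O (set 7 + intrinsic 1); this is the baseline alveolar pressure.
Equation of motion (constant flow): PIP = Vt/C + R·V̇ + PEEP.
Vt/C = PIP − R·V̇ − PEEP = 24 − 9.2×0.65 − 8 = 24 − 5.98 − 8 = 10.02 cmH2O.
C = Vt / 10.02 = 375 / 10.02 = 37.425 mL/cmH2O.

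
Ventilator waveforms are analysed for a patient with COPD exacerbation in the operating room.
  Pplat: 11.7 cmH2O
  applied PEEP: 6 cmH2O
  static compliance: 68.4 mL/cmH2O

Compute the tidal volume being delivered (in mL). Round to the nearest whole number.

Vt = Cstat × (Pplat − PEEP) = 68.4 × (11.7 − 6) = 68.4 × 5.7 = 389.88 mL.

390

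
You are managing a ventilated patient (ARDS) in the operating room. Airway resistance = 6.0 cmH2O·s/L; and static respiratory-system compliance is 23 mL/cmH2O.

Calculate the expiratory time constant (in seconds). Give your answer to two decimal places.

0.14

τ = R × C = 6.0 × 23 mL/cmH2O = 6.0 × 0.023 L/cmH2O = 0.138 s.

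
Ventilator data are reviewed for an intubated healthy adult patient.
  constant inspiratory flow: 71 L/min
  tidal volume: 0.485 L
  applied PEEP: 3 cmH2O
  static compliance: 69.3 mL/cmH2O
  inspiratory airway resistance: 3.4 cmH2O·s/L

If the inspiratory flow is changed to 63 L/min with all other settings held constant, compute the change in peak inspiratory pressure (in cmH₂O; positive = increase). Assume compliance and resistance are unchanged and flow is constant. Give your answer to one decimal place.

Flow: 71 L/min ÷ 60 = 1.1833 L/s.
New flow: 63 L/min ÷ 60 = 1.05 L/s.
PIP = Vt/C + R·V̇ + PEEP (constant-flow equation of motion).
Only the resistive term changes: ΔPIP = R × ΔV̇ = 3.4 × (1.05 − 1.1833) = 3.4 × -0.1333 = -0.4532 cmH2O.

-0.5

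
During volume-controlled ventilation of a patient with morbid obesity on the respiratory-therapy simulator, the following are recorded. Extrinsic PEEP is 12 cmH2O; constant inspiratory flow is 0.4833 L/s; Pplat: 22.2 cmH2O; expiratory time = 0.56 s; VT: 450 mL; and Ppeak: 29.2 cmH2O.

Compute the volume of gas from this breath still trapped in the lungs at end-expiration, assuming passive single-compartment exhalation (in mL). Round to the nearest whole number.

187

R = (PIP − Pplat)/V̇ = (29.2 − 22.2) / 0.4833 = 7.0/0.4833 = 14.484 cmH2O·s/L.
C = Vt/(Pplat − PEEP) = 450.0 / (22.2 − 12) = 450.0/10.2 = 44.118 mL/cmH2O.
τ = R × C = 14.484 × 0.04412 L/cmH2O = 0.639 s.
Fraction remaining = e^(−Te/τ) = e^(−0.56/0.639) = 0.4163.
Trapped volume = 450.0 × 0.4163 = 187.34 mL.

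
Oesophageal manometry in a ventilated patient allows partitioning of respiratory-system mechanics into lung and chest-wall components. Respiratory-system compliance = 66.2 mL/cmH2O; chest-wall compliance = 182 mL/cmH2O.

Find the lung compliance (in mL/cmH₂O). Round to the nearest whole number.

1/CL = 1/Crs − 1/Ccw.
1/CL = 1/66.2 − 1/182 = 0.009611.
CL = 104.05 mL/cmH2O.

104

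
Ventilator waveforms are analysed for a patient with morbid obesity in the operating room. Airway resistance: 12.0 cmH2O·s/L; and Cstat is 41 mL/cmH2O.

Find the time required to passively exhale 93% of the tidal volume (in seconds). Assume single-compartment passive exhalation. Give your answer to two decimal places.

1.31

τ = R × C = 12.0 × 41 mL/cmH2O = 12.0 × 0.041 L/cmH2O = 0.492 s.
Exhaled fraction f = 1 − e^(−t/τ) → t = −τ·ln(1 − f) = −0.492·ln(0.07) = 1.308 s.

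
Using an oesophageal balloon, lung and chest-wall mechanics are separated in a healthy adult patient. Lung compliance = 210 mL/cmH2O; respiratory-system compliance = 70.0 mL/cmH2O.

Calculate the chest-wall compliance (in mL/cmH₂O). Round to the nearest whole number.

105

1/Ccw = 1/Crs − 1/CL.
1/Ccw = 1/70.0 − 1/210 = 0.009524.
Ccw = 105.0 mL/cmH2O.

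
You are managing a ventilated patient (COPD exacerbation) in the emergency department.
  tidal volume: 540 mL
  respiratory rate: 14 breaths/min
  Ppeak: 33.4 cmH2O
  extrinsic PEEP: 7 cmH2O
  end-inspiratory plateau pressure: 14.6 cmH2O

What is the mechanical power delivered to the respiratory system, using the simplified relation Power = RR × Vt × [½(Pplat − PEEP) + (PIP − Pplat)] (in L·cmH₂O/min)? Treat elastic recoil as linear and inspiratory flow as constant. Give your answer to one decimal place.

Per-breath work = Vt × [½(Pplat−PEEP) + (PIP−Pplat)] = 0.540 × [0.5×7.6 + 18.8] = 0.540 × 22.6 = 12.204 L·cmH2O.
Power = 14 × 12.204 = 170.86 L·cmH2O/min.

170.9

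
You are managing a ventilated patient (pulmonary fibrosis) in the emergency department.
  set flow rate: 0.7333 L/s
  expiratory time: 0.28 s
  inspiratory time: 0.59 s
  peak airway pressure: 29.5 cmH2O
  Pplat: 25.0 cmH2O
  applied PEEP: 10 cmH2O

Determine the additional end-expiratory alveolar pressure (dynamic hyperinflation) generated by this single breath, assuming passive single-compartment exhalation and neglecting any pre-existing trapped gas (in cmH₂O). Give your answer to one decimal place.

3.1

Vt = flow × Ti = 0.7333 L/s × 0.59 s × 1000 mL/L = 432.65 mL.
R = (PIP − Pplat)/V̇ = (29.5 − 25.0) / 0.7333 = 4.5/0.7333 = 6.137 cmH2O·s/L.
C = Vt/(Pplat − PEEP) = 432.65 / (25.0 − 10) = 432.65/15.0 = 28.843 mL/cmH2O.
τ = R × C = 6.137 × 0.02884 L/cmH2O = 0.177 s.
Fraction remaining = e^(−Te/τ) = e^(−0.28/0.177) = 0.2056; trapped volume = 432.65 × 0.2056 = 88.953 mL.
Additional alveolar pressure from trapping ≈ V_trapped / C = 88.953 / 28.843 = 3.084 cmH2O.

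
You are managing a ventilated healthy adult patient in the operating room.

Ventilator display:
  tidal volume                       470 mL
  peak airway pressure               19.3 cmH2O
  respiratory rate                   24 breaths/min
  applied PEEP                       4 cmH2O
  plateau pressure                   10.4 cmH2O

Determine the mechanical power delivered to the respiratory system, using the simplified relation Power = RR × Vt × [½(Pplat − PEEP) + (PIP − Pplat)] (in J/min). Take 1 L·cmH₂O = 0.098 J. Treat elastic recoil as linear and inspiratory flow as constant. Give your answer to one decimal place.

13.4

Per-breath work = Vt × [½(Pplat−PEEP) + (PIP−Pplat)] = 0.470 × [0.5×6.4 + 8.9] = 0.470 × 12.1 = 5.687 L·cmH2O.
Power = 24 × 5.687 = 136.49 L·cmH2O/min.
× 0.098 J/(L·cmH2O) → 13.376 J/min.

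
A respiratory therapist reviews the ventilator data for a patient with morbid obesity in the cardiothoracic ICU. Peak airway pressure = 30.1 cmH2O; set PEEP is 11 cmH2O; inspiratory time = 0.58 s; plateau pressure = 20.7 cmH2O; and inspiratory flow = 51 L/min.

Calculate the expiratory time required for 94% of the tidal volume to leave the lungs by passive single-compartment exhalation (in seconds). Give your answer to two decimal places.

1.58

Flow: 51 L/min ÷ 60 = 0.85 L/s.
Vt = flow × Ti = 0.85 L/s × 0.58 s × 1000 mL/L = 493.0 mL.
R = (PIP − Pplat)/V̇ = (30.1 − 20.7) / 0.85 = 9.4/0.85 = 11.059 cmH2O·s/L.
C = Vt/(Pplat − PEEP) = 493.0 / (20.7 − 11) = 493.0/9.7 = 50.825 mL/cmH2O.
τ = R × C = 11.059 × 0.05083 L/cmH2O = 0.5621 s.
t = −τ·ln(1 − 0.94) = −0.5621·ln(0.06) = 1.581 s.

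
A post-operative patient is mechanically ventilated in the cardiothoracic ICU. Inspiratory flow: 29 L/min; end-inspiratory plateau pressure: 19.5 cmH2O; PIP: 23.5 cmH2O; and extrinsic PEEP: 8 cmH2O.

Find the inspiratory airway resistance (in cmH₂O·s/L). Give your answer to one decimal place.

8.3

Flow: 29 L/min ÷ 60 = 0.4833 L/s.
Raw = (PIP − Pplat) / flow = (23.5 − 19.5) / 0.4833 = 4.0 / 0.4833 = 8.276 cmH2O·s/L.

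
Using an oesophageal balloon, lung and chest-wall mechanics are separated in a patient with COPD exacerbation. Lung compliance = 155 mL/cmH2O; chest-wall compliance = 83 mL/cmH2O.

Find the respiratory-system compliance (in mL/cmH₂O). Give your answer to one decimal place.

Lung and chest wall are elastances in series: 1/Crs = 1/CL + 1/Ccw.
1/Crs = 1/155 + 1/83 = 0.0185.
Crs = 54.054 mL/cmH2O.

54.1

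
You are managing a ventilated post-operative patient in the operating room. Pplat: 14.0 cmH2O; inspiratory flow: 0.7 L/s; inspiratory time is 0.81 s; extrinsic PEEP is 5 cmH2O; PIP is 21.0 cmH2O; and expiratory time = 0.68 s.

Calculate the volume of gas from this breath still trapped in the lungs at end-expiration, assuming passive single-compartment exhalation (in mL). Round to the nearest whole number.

Vt = flow × Ti = 0.7 L/s × 0.81 s × 1000 mL/L = 567.0 mL.
R = (PIP − Pplat)/V̇ = (21.0 − 14.0) / 0.7 = 7.0/0.7 = 10.0 cmH2O·s/L.
C = Vt/(Pplat − PEEP) = 567.0 / (14.0 − 5) = 567.0/9.0 = 63.0 mL/cmH2O.
τ = R × C = 10.0 × 0.063 L/cmH2O = 0.63 s.
Fraction remaining = e^(−Te/τ) = e^(−0.68/0.63) = 0.3398.
Trapped volume = 567.0 × 0.3398 = 192.67 mL.

193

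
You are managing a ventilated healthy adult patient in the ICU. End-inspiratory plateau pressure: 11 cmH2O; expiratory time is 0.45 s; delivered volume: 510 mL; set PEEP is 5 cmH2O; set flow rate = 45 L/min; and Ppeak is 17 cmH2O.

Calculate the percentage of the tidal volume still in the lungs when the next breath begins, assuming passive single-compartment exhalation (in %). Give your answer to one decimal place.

51.6

Flow: 45 L/min ÷ 60 = 0.75 L/s.
R = (PIP − Pplat)/V̇ = (17 − 11) / 0.75 = 6.0/0.75 = 8.0 cmH2O·s/L.
C = Vt/(Pplat − PEEP) = 510.0 / (11 − 5) = 510.0/6.0 = 85.0 mL/cmH2O.
τ = R × C = 8.0 × 0.085 L/cmH2O = 0.68 s.
Fraction remaining at end-expiration = e^(−Te/τ) = e^(−0.45/0.68) = 0.5159 → 51.59%.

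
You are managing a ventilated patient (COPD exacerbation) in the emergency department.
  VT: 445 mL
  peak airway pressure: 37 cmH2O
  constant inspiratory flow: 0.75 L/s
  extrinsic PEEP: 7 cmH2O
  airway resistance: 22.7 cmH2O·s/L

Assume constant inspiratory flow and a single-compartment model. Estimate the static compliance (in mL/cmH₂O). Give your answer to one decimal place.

34.3

Equation of motion (constant flow): PIP = Vt/C + R·V̇ + PEEP.
Vt/C = PIP − R·V̇ − PEEP = 37 − 22.7×0.75 − 7 = 37 − 17.025 − 7 = 12.975 cmH2O.
C = Vt / 12.975 = 445 / 12.975 = 34.297 mL/cmH2O.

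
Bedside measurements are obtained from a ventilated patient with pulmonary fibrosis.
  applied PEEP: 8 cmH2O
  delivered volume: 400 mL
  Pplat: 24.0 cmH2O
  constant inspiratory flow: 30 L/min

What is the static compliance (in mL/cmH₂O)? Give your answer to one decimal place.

25.0

Cstat = Vt / (Pplat − PEEP) = 400 / (24.0 − 8) = 400 / 16.0 = 25.0 mL/cmH2O.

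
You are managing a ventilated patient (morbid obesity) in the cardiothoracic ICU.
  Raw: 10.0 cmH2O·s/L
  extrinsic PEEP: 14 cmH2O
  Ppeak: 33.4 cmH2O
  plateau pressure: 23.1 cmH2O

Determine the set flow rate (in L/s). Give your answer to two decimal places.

1.03

flow = (PIP − Pplat) / Raw = 10.3 / 10.0 = 1.03 L/s.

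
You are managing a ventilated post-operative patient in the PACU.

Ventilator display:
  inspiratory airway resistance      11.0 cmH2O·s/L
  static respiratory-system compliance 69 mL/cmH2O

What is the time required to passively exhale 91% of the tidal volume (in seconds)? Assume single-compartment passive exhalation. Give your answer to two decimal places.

τ = R × C = 11.0 × 69 mL/cmH2O = 11.0 × 0.069 L/cmH2O = 0.759 s.
Exhaled fraction f = 1 − e^(−t/τ) → t = −τ·ln(1 − f) = −0.759·ln(0.09) = 1.828 s.

1.83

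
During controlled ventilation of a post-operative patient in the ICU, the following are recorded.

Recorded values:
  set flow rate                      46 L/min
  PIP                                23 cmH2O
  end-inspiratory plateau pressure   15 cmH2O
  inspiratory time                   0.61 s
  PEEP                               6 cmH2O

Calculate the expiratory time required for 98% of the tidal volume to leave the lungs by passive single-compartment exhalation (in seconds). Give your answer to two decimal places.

2.12

Flow: 46 L/min ÷ 60 = 0.7667 L/s.
Vt = flow × Ti = 0.7667 L/s × 0.61 s × 1000 mL/L = 467.69 mL.
R = (PIP − Pplat)/V̇ = (23 − 15) / 0.7667 = 8.0/0.7667 = 10.434 cmH2O·s/L.
C = Vt/(Pplat − PEEP) = 467.69 / (15 − 6) = 467.69/9.0 = 51.966 mL/cmH2O.
τ = R × C = 10.434 × 0.05197 L/cmH2O = 0.5423 s.
t = −τ·ln(1 − 0.98) = −0.5423·ln(0.02) = 2.121 s.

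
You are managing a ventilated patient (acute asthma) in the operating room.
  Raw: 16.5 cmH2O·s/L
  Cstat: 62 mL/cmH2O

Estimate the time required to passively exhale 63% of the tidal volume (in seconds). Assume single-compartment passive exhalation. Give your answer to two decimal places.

τ = R × C = 16.5 × 62 mL/cmH2O = 16.5 × 0.062 L/cmH2O = 1.023 s.
Exhaled fraction f = 1 − e^(−t/τ) → t = −τ·ln(1 − f) = −1.023·ln(0.37) = 1.017 s.

1.02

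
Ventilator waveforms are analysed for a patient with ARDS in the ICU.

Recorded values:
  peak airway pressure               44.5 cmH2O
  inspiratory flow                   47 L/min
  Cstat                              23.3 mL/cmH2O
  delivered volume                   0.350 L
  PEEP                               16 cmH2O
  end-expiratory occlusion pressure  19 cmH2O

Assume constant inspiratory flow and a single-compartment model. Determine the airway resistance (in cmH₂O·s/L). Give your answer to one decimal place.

13.4

Flow: 47 L/min ÷ 60 = 0.7833 L/s.
Total PEEP = 19 cmH2O (set 16 + intrinsic 3); this is the baseline alveolar pressure.
Equation of motion (constant flow): PIP = Vt/C + R·V̇ + PEEP.
R·V̇ = PIP − Vt/C − PEEP = 44.5 − 350/23.3 − 19 = 44.5 − 15.021 − 19 = 10.479 cmH2O.
R = 10.479 / 0.7833 = 13.378 cmH2O·s/L.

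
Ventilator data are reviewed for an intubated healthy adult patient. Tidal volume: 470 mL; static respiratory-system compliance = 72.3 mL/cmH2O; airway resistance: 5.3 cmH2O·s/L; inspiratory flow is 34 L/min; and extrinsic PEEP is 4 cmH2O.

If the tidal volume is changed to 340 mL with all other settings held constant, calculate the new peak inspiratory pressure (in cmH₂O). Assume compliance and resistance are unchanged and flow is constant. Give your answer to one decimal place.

11.7

Flow: 34 L/min ÷ 60 = 0.5667 L/s.
PIP = Vt/C + R·V̇ + PEEP (constant-flow equation of motion).
Only the elastic term changes: ΔPIP = ΔVt / C = (340 − 470) / 72.3 = -1.798 cmH2O.
Original PIP = 470/72.3 + 5.3×0.5667 + 4 = 13.504 cmH2O; new PIP = 13.504 + (-1.798) = 11.706 cmH2O.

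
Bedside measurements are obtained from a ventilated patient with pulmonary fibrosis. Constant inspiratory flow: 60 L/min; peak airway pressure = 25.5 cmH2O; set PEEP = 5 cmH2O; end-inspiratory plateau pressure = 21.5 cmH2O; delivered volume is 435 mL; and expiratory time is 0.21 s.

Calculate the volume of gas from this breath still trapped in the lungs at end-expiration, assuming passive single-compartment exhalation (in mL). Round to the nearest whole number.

Flow: 60 L/min ÷ 60 = 1 L/s.
R = (PIP − Pplat)/V̇ = (25.5 − 21.5) / 1 = 4.0/1 = 4.0 cmH2O·s/L.
C = Vt/(Pplat − PEEP) = 435.0 / (21.5 − 5) = 435.0/16.5 = 26.364 mL/cmH2O.
τ = R × C = 4.0 × 0.02636 L/cmH2O = 0.1054 s.
Fraction remaining = e^(−Te/τ) = e^(−0.21/0.1054) = 0.1364.
Trapped volume = 435.0 × 0.1364 = 59.334 mL.

59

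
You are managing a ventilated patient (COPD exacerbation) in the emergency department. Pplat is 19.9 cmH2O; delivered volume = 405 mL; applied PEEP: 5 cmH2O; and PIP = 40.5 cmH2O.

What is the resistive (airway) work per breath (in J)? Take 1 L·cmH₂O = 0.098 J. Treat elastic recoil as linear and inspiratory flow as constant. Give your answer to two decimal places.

0.82

With constant inspiratory flow the resistive pressure is constant at PIP − Pplat = 40.5 − 19.9 = 20.6 cmH2O, so resistive work = 20.6 × 0.405 = 8.343 L·cmH2O.
× 0.098 J/(L·cmH2O) → 0.8176 J.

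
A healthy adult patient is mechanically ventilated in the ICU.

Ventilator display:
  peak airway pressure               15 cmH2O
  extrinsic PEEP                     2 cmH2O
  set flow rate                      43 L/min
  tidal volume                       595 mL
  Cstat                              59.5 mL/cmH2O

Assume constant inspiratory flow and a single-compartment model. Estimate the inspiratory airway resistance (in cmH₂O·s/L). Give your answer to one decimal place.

4.2

Flow: 43 L/min ÷ 60 = 0.7167 L/s.
Equation of motion (constant flow): PIP = Vt/C + R·V̇ + PEEP.
R·V̇ = PIP − Vt/C − PEEP = 15 − 595/59.5 − 2 = 15 − 10.0 − 2 = 3.0 cmH2O.
R = 3.0 / 0.7167 = 4.186 cmH2O·s/L.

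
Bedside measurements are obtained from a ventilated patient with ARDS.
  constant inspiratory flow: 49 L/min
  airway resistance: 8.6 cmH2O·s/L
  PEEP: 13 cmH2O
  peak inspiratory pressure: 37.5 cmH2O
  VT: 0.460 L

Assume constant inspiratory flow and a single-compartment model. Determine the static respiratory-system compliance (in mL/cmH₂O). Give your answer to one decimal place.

Flow: 49 L/min ÷ 60 = 0.8167 L/s.
Equation of motion (constant flow): PIP = Vt/C + R·V̇ + PEEP.
Vt/C = PIP − R·V̇ − PEEP = 37.5 − 8.6×0.8167 − 13 = 37.5 − 7.024 − 13 = 17.476 cmH2O.
C = Vt / 17.476 = 460 / 17.476 = 26.322 mL/cmH2O.

26.3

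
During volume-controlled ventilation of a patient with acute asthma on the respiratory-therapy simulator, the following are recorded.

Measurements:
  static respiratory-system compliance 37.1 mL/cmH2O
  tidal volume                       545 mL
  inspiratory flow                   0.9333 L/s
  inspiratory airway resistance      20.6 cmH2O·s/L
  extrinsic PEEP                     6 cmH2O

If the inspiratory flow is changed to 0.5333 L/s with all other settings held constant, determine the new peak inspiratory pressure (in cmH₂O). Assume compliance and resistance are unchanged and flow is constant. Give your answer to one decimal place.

PIP = Vt/C + R·V̇ + PEEP (constant-flow equation of motion).
Only the resistive term changes: ΔPIP = R × ΔV̇ = 20.6 × (0.5333 − 0.9333) = 20.6 × -0.4 = -8.24 cmH2O.
Original PIP = 545/37.1 + 20.6×0.9333 + 6 = 39.916 cmH2O; new PIP = 39.916 + (-8.24) = 31.676 cmH2O.

31.7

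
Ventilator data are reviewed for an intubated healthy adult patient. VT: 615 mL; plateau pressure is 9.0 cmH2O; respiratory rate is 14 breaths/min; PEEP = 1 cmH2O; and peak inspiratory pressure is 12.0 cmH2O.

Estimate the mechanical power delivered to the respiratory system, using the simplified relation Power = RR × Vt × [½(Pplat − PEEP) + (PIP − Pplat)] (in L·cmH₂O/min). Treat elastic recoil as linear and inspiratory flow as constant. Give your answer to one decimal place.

60.3

Per-breath work = Vt × [½(Pplat−PEEP) + (PIP−Pplat)] = 0.615 × [0.5×8.0 + 3.0] = 0.615 × 7.0 = 4.305 L·cmH2O.
Power = 14 × 4.305 = 60.27 L·cmH2O/min.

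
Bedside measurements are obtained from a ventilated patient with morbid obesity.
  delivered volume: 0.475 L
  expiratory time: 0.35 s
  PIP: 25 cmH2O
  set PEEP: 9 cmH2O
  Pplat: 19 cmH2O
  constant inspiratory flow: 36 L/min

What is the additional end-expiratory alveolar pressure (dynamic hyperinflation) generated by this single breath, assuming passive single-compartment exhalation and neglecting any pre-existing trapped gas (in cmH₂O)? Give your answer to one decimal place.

4.8

Flow: 36 L/min ÷ 60 = 0.6 L/s.
R = (PIP − Pplat)/V̇ = (25 − 19) / 0.6 = 6.0/0.6 = 10.0 cmH2O·s/L.
C = Vt/(Pplat − PEEP) = 475.0 / (19 − 9) = 475.0/10.0 = 47.5 mL/cmH2O.
τ = R × C = 10.0 × 0.0475 L/cmH2O = 0.475 s.
Fraction remaining = e^(−Te/τ) = e^(−0.35/0.475) = 0.4786; trapped volume = 475.0 × 0.4786 = 227.34 mL.
Additional alveolar pressure from trapping ≈ V_trapped / C = 227.34 / 47.5 = 4.786 cmH2O.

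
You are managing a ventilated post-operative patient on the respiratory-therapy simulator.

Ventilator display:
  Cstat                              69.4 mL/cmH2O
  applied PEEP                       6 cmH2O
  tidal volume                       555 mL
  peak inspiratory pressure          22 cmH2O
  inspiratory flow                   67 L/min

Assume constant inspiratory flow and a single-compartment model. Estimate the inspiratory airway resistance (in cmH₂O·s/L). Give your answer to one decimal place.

Flow: 67 L/min ÷ 60 = 1.1167 L/s.
Equation of motion (constant flow): PIP = Vt/C + R·V̇ + PEEP.
R·V̇ = PIP − Vt/C − PEEP = 22 − 555/69.4 − 6 = 22 − 7.997 − 6 = 8.003 cmH2O.
R = 8.003 / 1.1167 = 7.167 cmH2O·s/L.

7.2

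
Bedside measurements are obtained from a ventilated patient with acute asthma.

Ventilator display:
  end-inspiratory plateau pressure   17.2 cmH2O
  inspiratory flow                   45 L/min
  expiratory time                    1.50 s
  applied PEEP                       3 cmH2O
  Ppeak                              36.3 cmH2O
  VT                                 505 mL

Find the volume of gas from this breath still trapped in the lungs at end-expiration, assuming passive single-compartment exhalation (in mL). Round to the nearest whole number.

96

Flow: 45 L/min ÷ 60 = 0.75 L/s.
R = (PIP − Pplat)/V̇ = (36.3 − 17.2) / 0.75 = 19.1/0.75 = 25.467 cmH2O·s/L.
C = Vt/(Pplat − PEEP) = 505.0 / (17.2 − 3) = 505.0/14.2 = 35.563 mL/cmH2O.
τ = R × C = 25.467 × 0.03556 L/cmH2O = 0.9056 s.
Fraction remaining = e^(−Te/τ) = e^(−1.50/0.9056) = 0.1908.
Trapped volume = 505.0 × 0.1908 = 96.354 mL.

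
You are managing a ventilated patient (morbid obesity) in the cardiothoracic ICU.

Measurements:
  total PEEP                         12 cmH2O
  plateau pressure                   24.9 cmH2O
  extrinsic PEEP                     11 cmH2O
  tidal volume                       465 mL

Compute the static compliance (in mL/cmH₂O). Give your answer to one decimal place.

End-expiratory occlusion gives total PEEP = 12 cmH2O (intrinsic PEEP = 12 − 11 = 1). Use total PEEP for the elastic gradient.
Cstat = Vt / (Pplat − PEEPtotal) = 465 / (24.9 − 12) = 465 / 12.9 = 36.047 mL/cmH2O.

36.0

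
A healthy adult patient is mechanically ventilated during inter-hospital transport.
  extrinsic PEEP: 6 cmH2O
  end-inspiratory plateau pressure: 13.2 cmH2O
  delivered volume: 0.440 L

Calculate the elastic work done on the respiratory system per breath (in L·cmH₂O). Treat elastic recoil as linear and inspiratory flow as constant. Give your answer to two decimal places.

1.58

Elastic work ≈ ½ × (Pplat − PEEP) × Vt = 0.5 × (13.2 − 6) × 0.440 L = 0.5 × 7.2 × 0.440 = 1.584 L·cmH2O.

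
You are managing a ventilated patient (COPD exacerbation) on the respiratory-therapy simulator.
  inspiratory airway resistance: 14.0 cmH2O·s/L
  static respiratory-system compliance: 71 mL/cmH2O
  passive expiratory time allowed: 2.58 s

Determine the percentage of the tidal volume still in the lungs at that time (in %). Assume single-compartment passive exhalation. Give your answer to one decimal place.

τ = R × C = 14.0 × 71 mL/cmH2O = 14.0 × 0.071 L/cmH2O = 0.994 s.
Passive exhalation: V(t)/V₀ = e^(−t/τ) = e^(−2.58/0.994) = 0.0746.
Fraction remaining = 0.0746 → 7.46%.

7.5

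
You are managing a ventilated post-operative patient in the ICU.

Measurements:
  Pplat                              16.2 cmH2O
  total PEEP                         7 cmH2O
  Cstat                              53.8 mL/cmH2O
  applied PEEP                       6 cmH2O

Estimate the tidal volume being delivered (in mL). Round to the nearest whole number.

End-expiratory occlusion gives total PEEP = 7 cmH2O (intrinsic PEEP = 7 − 6 = 1). Use total PEEP for the elastic gradient.
Vt = Cstat × (Pplat − PEEPtotal) = 53.8 × (16.2 − 7) = 53.8 × 9.2 = 494.96 mL.

495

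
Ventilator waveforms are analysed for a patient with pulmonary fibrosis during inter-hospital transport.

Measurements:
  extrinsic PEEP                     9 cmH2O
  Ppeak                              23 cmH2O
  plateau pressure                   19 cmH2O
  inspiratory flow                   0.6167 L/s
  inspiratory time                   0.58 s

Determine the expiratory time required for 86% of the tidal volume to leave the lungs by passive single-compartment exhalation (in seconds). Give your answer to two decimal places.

0.46

Vt = flow × Ti = 0.6167 L/s × 0.58 s × 1000 mL/L = 357.69 mL.
R = (PIP − Pplat)/V̇ = (23 − 19) / 0.6167 = 4.0/0.6167 = 6.486 cmH2O·s/L.
C = Vt/(Pplat − PEEP) = 357.69 / (19 − 9) = 357.69/10.0 = 35.769 mL/cmH2O.
τ = R × C = 6.486 × 0.03577 L/cmH2O = 0.232 s.
t = −τ·ln(1 − 0.86) = −0.232·ln(0.14) = 0.4561 s.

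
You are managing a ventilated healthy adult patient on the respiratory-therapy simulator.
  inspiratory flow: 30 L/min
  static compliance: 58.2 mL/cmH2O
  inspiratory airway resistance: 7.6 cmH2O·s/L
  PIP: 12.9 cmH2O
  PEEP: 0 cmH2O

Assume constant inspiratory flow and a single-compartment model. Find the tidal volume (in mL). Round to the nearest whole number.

Flow: 30 L/min ÷ 60 = 0.5 L/s.
Equation of motion (constant flow): PIP = Vt/C + R·V̇ + PEEP.
Vt/C = PIP − R·V̇ − PEEP = 12.9 − 3.8 − 0 = 9.1 cmH2O.
Vt = C × 9.1 = 58.2 × 9.1 = 529.62 mL.

530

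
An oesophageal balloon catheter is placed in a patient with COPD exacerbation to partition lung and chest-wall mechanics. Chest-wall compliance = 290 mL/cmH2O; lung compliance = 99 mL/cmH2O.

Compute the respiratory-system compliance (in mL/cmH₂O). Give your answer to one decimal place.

Lung and chest wall are elastances in series: 1/Crs = 1/CL + 1/Ccw.
1/Crs = 1/99 + 1/290 = 0.01355.
Crs = 73.801 mL/cmH2O.

73.8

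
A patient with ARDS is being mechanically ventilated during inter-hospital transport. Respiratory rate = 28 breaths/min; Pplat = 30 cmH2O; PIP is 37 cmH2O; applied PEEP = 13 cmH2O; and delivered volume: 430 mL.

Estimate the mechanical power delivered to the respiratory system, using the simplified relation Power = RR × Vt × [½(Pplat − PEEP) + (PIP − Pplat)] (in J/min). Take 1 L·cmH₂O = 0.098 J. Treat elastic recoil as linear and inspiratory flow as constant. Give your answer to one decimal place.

18.3

Per-breath work = Vt × [½(Pplat−PEEP) + (PIP−Pplat)] = 0.430 × [0.5×17.0 + 7.0] = 0.430 × 15.5 = 6.665 L·cmH2O.
Power = 28 × 6.665 = 186.62 L·cmH2O/min.
× 0.098 J/(L·cmH2O) → 18.289 J/min.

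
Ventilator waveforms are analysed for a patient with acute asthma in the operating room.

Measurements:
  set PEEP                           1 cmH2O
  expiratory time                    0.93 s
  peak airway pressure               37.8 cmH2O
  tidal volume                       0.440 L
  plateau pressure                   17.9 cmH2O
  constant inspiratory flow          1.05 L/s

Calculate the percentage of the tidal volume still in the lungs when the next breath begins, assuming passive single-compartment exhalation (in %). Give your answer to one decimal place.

15.2

R = (PIP − Pplat)/V̇ = (37.8 − 17.9) / 1.05 = 19.9/1.05 = 18.952 cmH2O·s/L.
C = Vt/(Pplat − PEEP) = 440.0 / (17.9 − 1) = 440.0/16.9 = 26.036 mL/cmH2O.
τ = R × C = 18.952 × 0.02604 L/cmH2O = 0.4935 s.
Fraction remaining at end-expiration = e^(−Te/τ) = e^(−0.93/0.4935) = 0.1519 → 15.19%.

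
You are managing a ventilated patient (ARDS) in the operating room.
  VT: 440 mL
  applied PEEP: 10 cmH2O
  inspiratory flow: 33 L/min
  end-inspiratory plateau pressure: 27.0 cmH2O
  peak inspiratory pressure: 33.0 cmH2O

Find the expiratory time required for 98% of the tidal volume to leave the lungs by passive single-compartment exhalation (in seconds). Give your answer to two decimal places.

1.10

Flow: 33 L/min ÷ 60 = 0.55 L/s.
R = (PIP − Pplat)/V̇ = (33.0 − 27.0) / 0.55 = 6.0/0.55 = 10.909 cmH2O·s/L.
C = Vt/(Pplat − PEEP) = 440.0 / (27.0 − 10) = 440.0/17.0 = 25.882 mL/cmH2O.
τ = R × C = 10.909 × 0.02588 L/cmH2O = 0.2823 s.
t = −τ·ln(1 − 0.98) = −0.2823·ln(0.02) = 1.104 s.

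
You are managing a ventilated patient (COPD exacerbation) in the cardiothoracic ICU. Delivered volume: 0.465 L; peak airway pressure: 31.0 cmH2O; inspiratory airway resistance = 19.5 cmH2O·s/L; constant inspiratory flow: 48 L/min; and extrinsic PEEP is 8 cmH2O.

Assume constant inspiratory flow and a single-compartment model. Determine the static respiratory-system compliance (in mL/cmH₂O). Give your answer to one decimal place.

62.8

Flow: 48 L/min ÷ 60 = 0.8 L/s.
Equation of motion (constant flow): PIP = Vt/C + R·V̇ + PEEP.
Vt/C = PIP − R·V̇ − PEEP = 31.0 − 19.5×0.8 − 8 = 31.0 − 15.6 − 8 = 7.4 cmH2O.
C = Vt / 7.4 = 465 / 7.4 = 62.838 mL/cmH2O.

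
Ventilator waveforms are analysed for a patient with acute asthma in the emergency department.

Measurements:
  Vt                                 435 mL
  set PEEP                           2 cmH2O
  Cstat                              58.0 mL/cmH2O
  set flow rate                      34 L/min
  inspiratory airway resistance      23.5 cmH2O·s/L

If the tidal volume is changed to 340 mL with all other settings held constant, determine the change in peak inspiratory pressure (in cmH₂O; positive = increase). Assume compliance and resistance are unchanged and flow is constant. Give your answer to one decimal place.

-1.6

PIP = Vt/C + R·V̇ + PEEP (constant-flow equation of motion).
Only the elastic term changes: ΔPIP = ΔVt / C = (340 − 435) / 58.0 = -1.638 cmH2O.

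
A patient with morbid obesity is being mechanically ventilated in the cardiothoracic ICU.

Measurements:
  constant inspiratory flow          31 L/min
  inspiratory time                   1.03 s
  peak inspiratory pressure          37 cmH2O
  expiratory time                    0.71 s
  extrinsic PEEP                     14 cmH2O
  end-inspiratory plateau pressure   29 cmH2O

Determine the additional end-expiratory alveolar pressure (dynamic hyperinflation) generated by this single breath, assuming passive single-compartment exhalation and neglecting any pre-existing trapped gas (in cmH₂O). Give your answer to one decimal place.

Flow: 31 L/min ÷ 60 = 0.5167 L/s.
Vt = flow × Ti = 0.5167 L/s × 1.03 s × 1000 mL/L = 532.2 mL.
R = (PIP − Pplat)/V̇ = (37 − 29) / 0.5167 = 8.0/0.5167 = 15.483 cmH2O·s/L.
C = Vt/(Pplat − PEEP) = 532.2 / (29 − 14) = 532.2/15.0 = 35.48 mL/cmH2O.
τ = R × C = 15.483 × 0.03548 L/cmH2O = 0.5493 s.
Fraction remaining = e^(−Te/τ) = e^(−0.71/0.5493) = 0.2746; trapped volume = 532.2 × 0.2746 = 146.14 mL.
Additional alveolar pressure from trapping ≈ V_trapped / C = 146.14 / 35.48 = 4.119 cmH2O.

4.1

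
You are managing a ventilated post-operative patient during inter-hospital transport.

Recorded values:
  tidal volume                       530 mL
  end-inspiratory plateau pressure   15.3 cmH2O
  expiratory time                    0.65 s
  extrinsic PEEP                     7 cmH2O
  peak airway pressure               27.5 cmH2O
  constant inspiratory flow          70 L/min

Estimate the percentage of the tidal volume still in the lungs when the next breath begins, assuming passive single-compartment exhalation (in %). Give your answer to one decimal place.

37.8

Flow: 70 L/min ÷ 60 = 1.1667 L/s.
R = (PIP − Pplat)/V̇ = (27.5 − 15.3) / 1.1667 = 12.2/1.1667 = 10.457 cmH2O·s/L.
C = Vt/(Pplat − PEEP) = 530.0 / (15.3 − 7) = 530.0/8.3 = 63.855 mL/cmH2O.
τ = R × C = 10.457 × 0.06386 L/cmH2O = 0.6678 s.
Fraction remaining at end-expiration = e^(−Te/τ) = e^(−0.65/0.6678) = 0.3778 → 37.78%.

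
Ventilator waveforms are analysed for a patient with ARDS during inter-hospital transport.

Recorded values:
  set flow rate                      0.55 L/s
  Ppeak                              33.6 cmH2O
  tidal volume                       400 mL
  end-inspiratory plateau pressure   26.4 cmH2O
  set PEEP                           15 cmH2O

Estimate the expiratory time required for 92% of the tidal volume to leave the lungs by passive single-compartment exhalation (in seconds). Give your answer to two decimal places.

R = (PIP − Pplat)/V̇ = (33.6 − 26.4) / 0.55 = 7.2/0.55 = 13.091 cmH2O·s/L.
C = Vt/(Pplat − PEEP) = 400.0 / (26.4 − 15) = 400.0/11.4 = 35.088 mL/cmH2O.
τ = R × C = 13.091 × 0.03509 L/cmH2O = 0.4594 s.
t = −τ·ln(1 − 0.92) = −0.4594·ln(0.08) = 1.16 s.

1.16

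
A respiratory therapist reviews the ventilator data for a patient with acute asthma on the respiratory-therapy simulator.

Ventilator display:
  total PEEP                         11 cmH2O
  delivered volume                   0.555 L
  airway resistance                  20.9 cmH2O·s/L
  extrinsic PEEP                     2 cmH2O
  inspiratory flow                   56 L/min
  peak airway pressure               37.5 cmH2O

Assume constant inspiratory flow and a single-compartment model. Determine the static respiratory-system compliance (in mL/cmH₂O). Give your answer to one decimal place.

Flow: 56 L/min ÷ 60 = 0.9333 L/s.
Total PEEP = 11 cmH2O (set 2 + intrinsic 9); this is the baseline alveolar pressure.
Equation of motion (constant flow): PIP = Vt/C + R·V̇ + PEEP.
Vt/C = PIP − R·V̇ − PEEP = 37.5 − 20.9×0.9333 − 11 = 37.5 − 19.506 − 11 = 6.994 cmH2O.
C = Vt / 6.994 = 555 / 6.994 = 79.354 mL/cmH2O.

79.4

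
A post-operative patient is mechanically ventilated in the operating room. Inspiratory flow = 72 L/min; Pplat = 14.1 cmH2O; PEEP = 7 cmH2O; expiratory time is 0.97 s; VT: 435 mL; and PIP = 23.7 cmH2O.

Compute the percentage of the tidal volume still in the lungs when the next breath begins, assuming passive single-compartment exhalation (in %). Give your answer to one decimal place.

13.8

Flow: 72 L/min ÷ 60 = 1.2 L/s.
R = (PIP − Pplat)/V̇ = (23.7 − 14.1) / 1.2 = 9.6/1.2 = 8.0 cmH2O·s/L.
C = Vt/(Pplat − PEEP) = 435.0 / (14.1 − 7) = 435.0/7.1 = 61.268 mL/cmH2O.
τ = R × C = 8.0 × 0.06127 L/cmH2O = 0.4902 s.
Fraction remaining at end-expiration = e^(−Te/τ) = e^(−0.97/0.4902) = 0.1382 → 13.82%.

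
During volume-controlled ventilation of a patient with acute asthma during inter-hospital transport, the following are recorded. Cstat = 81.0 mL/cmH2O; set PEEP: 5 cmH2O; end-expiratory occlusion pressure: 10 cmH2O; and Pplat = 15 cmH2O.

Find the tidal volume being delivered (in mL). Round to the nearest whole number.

405

End-expiratory occlusion gives total PEEP = 10 cmH2O (intrinsic PEEP = 10 − 5 = 5). Use total PEEP for the elastic gradient.
Vt = Cstat × (Pplat − PEEPtotal) = 81.0 × (15 − 10) = 81.0 × 5.0 = 405.0 mL.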